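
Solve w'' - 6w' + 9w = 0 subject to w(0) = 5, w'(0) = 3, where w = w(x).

w = 5*exp(3*x) - 12*x*exp(3*x)

Characteristic equation r² - 6r + 9 = 0 has discriminant (-6)² - 4·(9) = 0, so r = 3 is a repeated root.
Hence w_h = (C1 + C2*x)*exp(3*x).
Apply the initial conditions: w(0) = C1 = 5 and w'(0) = C2 + 3*C1 = 3. Solving gives C1 = 5, C2 = -12.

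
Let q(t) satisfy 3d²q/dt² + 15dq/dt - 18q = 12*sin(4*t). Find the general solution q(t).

q = -22*sin(4*t)/221 - 20*cos(4*t)/221 + C1*exp(-6*t) + C2*exp(t)

Divide through by 3: q'' + 5q' - 6q = 4*sin(4*t).
Characteristic equation r² + 5r - 6 = 0 factors as (r + 6)(r - 1) = 0, so r = -6, 1.
Hence q_h = C1*exp(-6*t) + C2*exp(t).
Try q_p = A*cos(4*t) + B*sin(4*t). Substituting and equating the coefficients of cos(4t) and sin(4t) gives A = -20/221, B = -22/221, so q_p = -22*sin(4*t)/221 - 20*cos(4*t)/221.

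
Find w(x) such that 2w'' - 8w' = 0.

Divide through by 2: w'' - 4w' = 0.
Characteristic equation r² - 4r = 0 factors as (r - 4)r = 0, so r = 4, 0.
Hence w_h = C1*exp(4*x) + C2.

w = C2 + C1*exp(4*x)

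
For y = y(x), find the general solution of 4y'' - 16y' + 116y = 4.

y = 1/29 + C1*cos(5*x)*exp(2*x) + C2*exp(2*x)*sin(5*x)

Divide through by 4: y'' - 4y' + 29y = 1.
Characteristic equation r² - 4r + 29 = 0 has discriminant (-4)² - 4·(29) = -100 < 0, so r = 2 ± 5i.
Hence y_h = C1*cos(5*x)*exp(2*x) + C2*exp(2*x)*sin(5*x).
For the particular solution try y_p = A0. Substituting and matching coefficients of each power of x gives A0 = 1/29, so y_p = 1/29.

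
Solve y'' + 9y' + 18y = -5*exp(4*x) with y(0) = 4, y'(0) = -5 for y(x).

y = -5*exp(-6*x)/2 - exp(4*x)/14 + 46*exp(-3*x)/7

Characteristic equation r² + 9r + 18 = 0 factors as (r + 3)(r + 6) = 0, so r = -3, -6.
Hence y_h = C1*exp(-3*x) + C2*exp(-6*x).
Try y_p = A*exp(4*x). Substituting into the equation and dividing by exp(4*x) gives A = -1/14, so y_p = -exp(4*x)/14.
General solution: y = -exp(4*x)/14 + C1*exp(-3*x) + C2*exp(-6*x).
Apply the initial conditions: y(0) = -1/14 + C1 + C2 = 4 and y'(0) = -2/7 - 6*C2 - 3*C1 = -5. Solving gives C1 = 46/7, C2 = -5/2.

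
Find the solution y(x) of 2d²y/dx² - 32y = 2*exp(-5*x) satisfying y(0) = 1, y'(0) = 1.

y = exp(-4*x)/4 + exp(-5*x)/9 + 23*exp(4*x)/36

Divide through by 2: y'' - 16y = exp(-5*x).
Characteristic equation r² - 16 = 0 factors as (r - 4)(r + 4) = 0, so r = 4, -4.
Hence y_h = C1*exp(4*x) + C2*exp(-4*x).
Try y_p = A*exp(-5*x). Substituting into the equation and dividing by exp(-5*x) gives A = 1/9, so y_p = exp(-5*x)/9.
General solution: y = exp(-5*x)/9 + C1*exp(4*x) + C2*exp(-4*x).
Apply the initial conditions: y(0) = 1/9 + C1 + C2 = 1 and y'(0) = -5/9 - 4*C2 + 4*C1 = 1. Solving gives C1 = 23/36, C2 = 1/4.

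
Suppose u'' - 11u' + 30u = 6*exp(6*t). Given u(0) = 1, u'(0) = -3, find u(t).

Characteristic equation r² - 11r + 30 = 0 factors as (r - 6)(r - 5) = 0, so r = 6, 5.
Hence u_h = C1*exp(6*t) + C2*exp(5*t).
Since exp(6*t) solves the homogeneous equation (r = 6 is a root of multiplicity 1), multiply the trial by t. Try u_p = A*t*exp(6*t). Substituting into the equation and dividing by exp(6*t) gives A = 6, so u_p = 6*t*exp(6*t).
General solution: u = C1*exp(6*t) + C2*exp(5*t) + 6*t*exp(6*t).
Apply the initial conditions: u(0) = C1 + C2 = 1 and u'(0) = 6 + 5*C2 + 6*C1 = -3. Solving gives C1 = -14, C2 = 15.

u = -14*exp(6*t) + 15*exp(5*t) + 6*t*exp(6*t)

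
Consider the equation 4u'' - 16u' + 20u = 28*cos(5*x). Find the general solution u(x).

u = -7*cos(5*x)/40 - 7*sin(5*x)/40 + C1*cos(x)*exp(2*x) + C2*exp(2*x)*sin(x)

Divide through by 4: u'' - 4u' + 5u = 7*cos(5*x).
Characteristic equation r² - 4r + 5 = 0 has discriminant (-4)² - 4·(5) = -4 < 0, so r = 2 ± i.
Hence u_h = C1*cos(x)*exp(2*x) + C2*exp(2*x)*sin(x).
Try u_p = A*cos(5*x) + B*sin(5*x). Substituting and equating the coefficients of cos(5x) and sin(5x) gives A = -7/40, B = -7/40, so u_p = -7*cos(5*x)/40 - 7*sin(5*x)/40.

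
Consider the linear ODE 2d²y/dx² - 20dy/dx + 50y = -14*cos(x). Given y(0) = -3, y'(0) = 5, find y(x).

y = -465*exp(5*x)/169 - 42*cos(x)/169 + 35*sin(x)/338 + 485*x*exp(5*x)/26

Divide through by 2: y'' - 10y' + 25y = -7*cos(x).
Characteristic equation r² - 10r + 25 = 0 has discriminant (-10)² - 4·(25) = 0, so r = 5 is a repeated root.
Hence y_h = (C1 + C2*x)*exp(5*x).
Try y_p = A*cos(x) + B*sin(x). Substituting and equating the coefficients of cos(x) and sin(x) gives A = -42/169, B = 35/338, so y_p = -42*cos(x)/169 + 35*sin(x)/338.
General solution: y = -42*cos(x)/169 + 35*sin(x)/338 + C1*exp(5*x) + C2*x*exp(5*x).
Apply the initial conditions: y(0) = -42/169 + C1 = -3 and y'(0) = 35/338 + C2 + 5*C1 = 5. Solving gives C1 = -465/169, C2 = 485/26.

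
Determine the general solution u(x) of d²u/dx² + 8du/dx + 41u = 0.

u = C1*cos(5*x)*exp(-4*x) + C2*exp(-4*x)*sin(5*x)

Characteristic equation r² + 8r + 41 = 0 has discriminant (8)² - 4·(41) = -100 < 0, so r = -4 ± 5i.
Hence u_h = C1*cos(5*x)*exp(-4*x) + C2*exp(-4*x)*sin(5*x).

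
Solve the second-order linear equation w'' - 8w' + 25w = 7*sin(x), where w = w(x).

Characteristic equation r² - 8r + 25 = 0 has discriminant (-8)² - 4·(25) = -36 < 0, so r = 4 ± 3i.
Hence w_h = C1*cos(3*x)*exp(4*x) + C2*exp(4*x)*sin(3*x).
Try w_p = A*cos(x) + B*sin(x). Substituting and equating the coefficients of cos(x) and sin(x) gives A = 7/80, B = 21/80, so w_p = 7*cos(x)/80 + 21*sin(x)/80.

w = 7*cos(x)/80 + 21*sin(x)/80 + C1*cos(3*x)*exp(4*x) + C2*exp(4*x)*sin(3*x)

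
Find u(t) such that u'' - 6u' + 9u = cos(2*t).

Characteristic equation r² - 6r + 9 = 0 has discriminant (-6)² - 4·(9) = 0, so r = 3 is a repeated root.
Hence u_h = (C1 + C2*t)*exp(3*t).
Try u_p = A*cos(2*t) + B*sin(2*t). Substituting and equating the coefficients of cos(2t) and sin(2t) gives A = 5/169, B = -12/169, so u_p = -12*sin(2*t)/169 + 5*cos(2*t)/169.

u = -12*sin(2*t)/169 + 5*cos(2*t)/169 + C1*exp(3*t) + C2*t*exp(3*t)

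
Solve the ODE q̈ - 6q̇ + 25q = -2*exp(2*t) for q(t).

Characteristic equation r² - 6r + 25 = 0 has discriminant (-6)² - 4·(25) = -64 < 0, so r = 3 ± 4i.
Hence q_h = C1*cos(4*t)*exp(3*t) + C2*exp(3*t)*sin(4*t).
Try q_p = A*exp(2*t). Substituting into the equation and dividing by exp(2*t) gives A = -2/17, so q_p = -2*exp(2*t)/17.

q = -2*exp(2*t)/17 + C1*cos(4*t)*exp(3*t) + C2*exp(3*t)*sin(4*t)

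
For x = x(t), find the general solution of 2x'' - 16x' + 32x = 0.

x = C1*exp(4*t) + C2*t*exp(4*t)

Divide through by 2: x'' - 8x' + 16x = 0.
Characteristic equation r² - 8r + 16 = 0 has discriminant (-8)² - 4·(16) = 0, so r = 4 is a repeated root.
Hence x_h = (C1 + C2*t)*exp(4*t).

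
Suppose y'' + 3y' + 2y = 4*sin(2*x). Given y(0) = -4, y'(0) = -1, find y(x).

Characteristic equation r² + 3r + 2 = 0 factors as (r + 1)(r + 2) = 0, so r = -1, -2.
Hence y_h = C1*exp(-x) + C2*exp(-2*x).
Try y_p = A*cos(2*x) + B*sin(2*x). Substituting and equating the coefficients of cos(2x) and sin(2x) gives A = -3/5, B = -1/5, so y_p = -3*cos(2*x)/5 - sin(2*x)/5.
General solution: y = -3*cos(2*x)/5 - sin(2*x)/5 + C1*exp(-x) + C2*exp(-2*x).
Apply the initial conditions: y(0) = -3/5 + C1 + C2 = -4 and y'(0) = -2/5 - C1 - 2*C2 = -1. Solving gives C1 = -37/5, C2 = 4.

y = 4*exp(-2*x) - 37*exp(-x)/5 - 3*cos(2*x)/5 - sin(2*x)/5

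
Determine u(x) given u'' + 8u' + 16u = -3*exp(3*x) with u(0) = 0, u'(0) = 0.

u = -3*exp(3*x)/49 + 3*exp(-4*x)/49 + 3*x*exp(-4*x)/7

Characteristic equation r² + 8r + 16 = 0 has discriminant (8)² - 4·(16) = 0, so r = -4 is a repeated root.
Hence u_h = (C1 + C2*x)*exp(-4*x).
Try u_p = A*exp(3*x). Substituting into the equation and dividing by exp(3*x) gives A = -3/49, so u_p = -3*exp(3*x)/49.
General solution: u = -3*exp(3*x)/49 + C1*exp(-4*x) + C2*x*exp(-4*x).
Apply the initial conditions: u(0) = -3/49 + C1 = 0 and u'(0) = -9/49 + C2 - 4*C1 = 0. Solving gives C1 = 3/49, C2 = 3/7.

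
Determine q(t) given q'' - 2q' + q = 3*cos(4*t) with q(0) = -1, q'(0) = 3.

Characteristic equation r² - 2r + 1 = 0 has discriminant (-2)² - 4·(1) = 0, so r = 1 is a repeated root.
Hence q_h = (C1 + C2*t)*exp(t).
Try q_p = A*cos(4*t) + B*sin(4*t). Substituting and equating the coefficients of cos(4t) and sin(4t) gives A = -45/289, B = -24/289, so q_p = -45*cos(4*t)/289 - 24*sin(4*t)/289.
General solution: q = -45*cos(4*t)/289 - 24*sin(4*t)/289 + C1*exp(t) + C2*t*exp(t).
Apply the initial conditions: q(0) = -45/289 + C1 = -1 and q'(0) = -96/289 + C1 + C2 = 3. Solving gives C1 = -244/289, C2 = 71/17.

q = -244*exp(t)/289 - 45*cos(4*t)/289 - 24*sin(4*t)/289 + 71*t*exp(t)/17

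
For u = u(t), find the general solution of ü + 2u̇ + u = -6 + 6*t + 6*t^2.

Characteristic equation r² + 2r + 1 = 0 has discriminant (2)² - 4·(1) = 0, so r = -1 is a repeated root.
Hence u_h = (C1 + C2*t)*exp(-t).
For the particular solution try u_p = A0 + A1*t + A2*t^2. Substituting and matching coefficients of each power of t gives A0 = 18, A1 = -18, A2 = 6, so u_p = 18 - 18*t + 6*t^2.

u = 18 - 18*t + 6*t**2 + C1*exp(-t) + C2*t*exp(-t)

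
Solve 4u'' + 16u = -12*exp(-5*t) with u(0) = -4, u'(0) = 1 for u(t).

Divide through by 4: u'' + 4u = -3*exp(-5*t).
Characteristic equation r² + 4 = 0 has discriminant (0)² - 4·(4) = -16 < 0, so r = ± 2i.
Hence u_h = C1*cos(2*t) + C2*sin(2*t).
Try u_p = A*exp(-5*t). Substituting into the equation and dividing by exp(-5*t) gives A = -3/29, so u_p = -3*exp(-5*t)/29.
General solution: u = -3*exp(-5*t)/29 + C1*cos(2*t) + C2*sin(2*t).
Apply the initial conditions: u(0) = -3/29 + C1 = -4 and u'(0) = 15/29 + 2*C2 = 1. Solving gives C1 = -113/29, C2 = 7/29.

u = -113*cos(2*t)/29 - 3*exp(-5*t)/29 + 7*sin(2*t)/29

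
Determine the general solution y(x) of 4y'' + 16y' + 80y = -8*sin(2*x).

y = -sin(2*x)/10 + cos(2*x)/20 + C1*cos(4*x)*exp(-2*x) + C2*exp(-2*x)*sin(4*x)

Divide through by 4: y'' + 4y' + 20y = -2*sin(2*x).
Characteristic equation r² + 4r + 20 = 0 has discriminant (4)² - 4·(20) = -64 < 0, so r = -2 ± 4i.
Hence y_h = C1*cos(4*x)*exp(-2*x) + C2*exp(-2*x)*sin(4*x).
Try y_p = A*cos(2*x) + B*sin(2*x). Substituting and equating the coefficients of cos(2x) and sin(2x) gives A = 1/20, B = -1/10, so y_p = -sin(2*x)/10 + cos(2*x)/20.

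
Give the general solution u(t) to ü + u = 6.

Characteristic equation r² + 1 = 0 has discriminant (0)² - 4·(1) = -4 < 0, so r = ± i.
Hence u_h = C1*cos(t) + C2*sin(t).
For the particular solution try u_p = A0. Substituting and matching coefficients of each power of t gives A0 = 6, so u_p = 6.

u = 6 + C1*cos(t) + C2*sin(t)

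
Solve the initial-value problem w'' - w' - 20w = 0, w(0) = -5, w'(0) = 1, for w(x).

Characteristic equation r² - r - 20 = 0 factors as (r + 4)(r - 5) = 0, so r = -4, 5.
Hence w_h = C1*exp(-4*x) + C2*exp(5*x).
Apply the initial conditions: w(0) = C1 + C2 = -5 and w'(0) = -4*C1 + 5*C2 = 1. Solving gives C1 = -26/9, C2 = -19/9.

w = -26*exp(-4*x)/9 - 19*exp(5*x)/9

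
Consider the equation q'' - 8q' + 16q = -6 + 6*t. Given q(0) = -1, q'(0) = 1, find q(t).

Characteristic equation r² - 8r + 16 = 0 has discriminant (-8)² - 4·(16) = 0, so r = 4 is a repeated root.
Hence q_h = (C1 + C2*t)*exp(4*t).
For the particular solution try q_p = A0 + A1*t. Substituting and matching coefficients of each power of t gives A0 = -3/16, A1 = 3/8, so q_p = -3/16 + 3*t/8.
General solution: q = -3/16 + 3*t/8 + C1*exp(4*t) + C2*t*exp(4*t).
Apply the initial conditions: q(0) = -3/16 + C1 = -1 and q'(0) = 3/8 + C2 + 4*C1 = 1. Solving gives C1 = -13/16, C2 = 31/8.

q = -3/16 - 13*exp(4*t)/16 + 3*t/8 + 31*t*exp(4*t)/8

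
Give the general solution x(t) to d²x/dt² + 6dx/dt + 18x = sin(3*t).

Characteristic equation r² + 6r + 18 = 0 has discriminant (6)² - 4·(18) = -36 < 0, so r = -3 ± 3i.
Hence x_h = C1*cos(3*t)*exp(-3*t) + C2*exp(-3*t)*sin(3*t).
Try x_p = A*cos(3*t) + B*sin(3*t). Substituting and equating the coefficients of cos(3t) and sin(3t) gives A = -2/45, B = 1/45, so x_p = -2*cos(3*t)/45 + sin(3*t)/45.

x = -2*cos(3*t)/45 + sin(3*t)/45 + C1*cos(3*t)*exp(-3*t) + C2*exp(-3*t)*sin(3*t)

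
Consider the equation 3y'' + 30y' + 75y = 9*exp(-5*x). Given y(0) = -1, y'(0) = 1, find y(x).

Divide through by 3: y'' + 10y' + 25y = 3*exp(-5*x).
Characteristic equation r² + 10r + 25 = 0 has discriminant (10)² - 4·(25) = 0, so r = -5 is a repeated root.
Hence y_h = (C1 + C2*x)*exp(-5*x).
Since exp(-5*x) solves the homogeneous equation (r = -5 is a root of multiplicity 2), multiply the trial by x^2. Try y_p = A*x^2*exp(-5*x). Substituting into the equation and dividing by exp(-5*x) gives A = 3/2, so y_p = 3*x^2*exp(-5*x)/2.
General solution: y = C1*exp(-5*x) + 3*x^2*exp(-5*x)/2 + C2*x*exp(-5*x).
Apply the initial conditions: y(0) = C1 = -1 and y'(0) = C2 - 5*C1 = 1. Solving gives C1 = -1, C2 = -4.

y = -exp(-5*x) - 4*x*exp(-5*x) + 3*x**2*exp(-5*x)/2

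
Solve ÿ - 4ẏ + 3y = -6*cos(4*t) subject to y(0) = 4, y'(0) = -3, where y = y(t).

Characteristic equation r² - 4r + 3 = 0 factors as (r - 1)(r - 3) = 0, so r = 1, 3.
Hence y_h = C1*exp(t) + C2*exp(3*t).
Try y_p = A*cos(4*t) + B*sin(4*t). Substituting and equating the coefficients of cos(4t) and sin(4t) gives A = 78/425, B = 96/425, so y_p = 78*cos(4*t)/425 + 96*sin(4*t)/425.
General solution: y = 78*cos(4*t)/425 + 96*sin(4*t)/425 + C1*exp(t) + C2*exp(3*t).
Apply the initial conditions: y(0) = 78/425 + C1 + C2 = 4 and y'(0) = 384/425 + C1 + 3*C2 = -3. Solving gives C1 = 261/34, C2 = -193/50.

y = -193*exp(3*t)/50 + 78*cos(4*t)/425 + 96*sin(4*t)/425 + 261*exp(t)/34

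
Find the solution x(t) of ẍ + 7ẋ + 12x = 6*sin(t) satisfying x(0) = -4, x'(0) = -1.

Characteristic equation r² + 7r + 12 = 0 factors as (r + 4)(r + 3) = 0, so r = -4, -3.
Hence x_h = C1*exp(-4*t) + C2*exp(-3*t).
Try x_p = A*cos(t) + B*sin(t). Substituting and equating the coefficients of cos(t) and sin(t) gives A = -21/85, B = 33/85, so x_p = -21*cos(t)/85 + 33*sin(t)/85.
General solution: x = -21*cos(t)/85 + 33*sin(t)/85 + C1*exp(-4*t) + C2*exp(-3*t).
Apply the initial conditions: x(0) = -21/85 + C1 + C2 = -4 and x'(0) = 33/85 - 4*C1 - 3*C2 = -1. Solving gives C1 = 215/17, C2 = -82/5.

x = -82*exp(-3*t)/5 - 21*cos(t)/85 + 33*sin(t)/85 + 215*exp(-4*t)/17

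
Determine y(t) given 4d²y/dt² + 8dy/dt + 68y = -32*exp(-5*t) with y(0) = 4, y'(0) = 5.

Divide through by 4: y'' + 2y' + 17y = -8*exp(-5*t).
Characteristic equation r² + 2r + 17 = 0 has discriminant (2)² - 4·(17) = -64 < 0, so r = -1 ± 4i.
Hence y_h = C1*cos(4*t)*exp(-t) + C2*exp(-t)*sin(4*t).
Try y_p = A*exp(-5*t). Substituting into the equation and dividing by exp(-5*t) gives A = -1/4, so y_p = -exp(-5*t)/4.
General solution: y = -exp(-5*t)/4 + C1*cos(4*t)*exp(-t) + C2*exp(-t)*sin(4*t).
Apply the initial conditions: y(0) = -1/4 + C1 = 4 and y'(0) = 5/4 - C1 + 4*C2 = 5. Solving gives C1 = 17/4, C2 = 2.

y = -exp(-5*t)/4 + 2*exp(-t)*sin(4*t) + 17*cos(4*t)*exp(-t)/4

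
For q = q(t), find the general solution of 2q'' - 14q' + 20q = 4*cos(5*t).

q = -7*sin(5*t)/145 - 3*cos(5*t)/145 + C1*exp(2*t) + C2*exp(5*t)

Divide through by 2: q'' - 7q' + 10q = 2*cos(5*t).
Characteristic equation r² - 7r + 10 = 0 factors as (r - 2)(r - 5) = 0, so r = 2, 5.
Hence q_h = C1*exp(2*t) + C2*exp(5*t).
Try q_p = A*cos(5*t) + B*sin(5*t). Substituting and equating the coefficients of cos(5t) and sin(5t) gives A = -3/145, B = -7/145, so q_p = -7*sin(5*t)/145 - 3*cos(5*t)/145.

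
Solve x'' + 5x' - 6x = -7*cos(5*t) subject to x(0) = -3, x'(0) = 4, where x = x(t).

x = -175*sin(5*t)/1586 - 67*exp(-6*t)/61 - 53*exp(t)/26 + 217*cos(5*t)/1586

Characteristic equation r² + 5r - 6 = 0 factors as (r - 1)(r + 6) = 0, so r = 1, -6.
Hence x_h = C1*exp(t) + C2*exp(-6*t).
Try x_p = A*cos(5*t) + B*sin(5*t). Substituting and equating the coefficients of cos(5t) and sin(5t) gives A = 217/1586, B = -175/1586, so x_p = -175*sin(5*t)/1586 + 217*cos(5*t)/1586.
General solution: x = -175*sin(5*t)/1586 + 217*cos(5*t)/1586 + C1*exp(t) + C2*exp(-6*t).
Apply the initial conditions: x(0) = 217/1586 + C1 + C2 = -3 and x'(0) = -875/1586 + C1 - 6*C2 = 4. Solving gives C1 = -53/26, C2 = -67/61.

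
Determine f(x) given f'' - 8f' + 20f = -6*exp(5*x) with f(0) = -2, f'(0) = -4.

f = -6*exp(5*x)/5 - 4*cos(2*x)*exp(4*x)/5 + 13*exp(4*x)*sin(2*x)/5

Characteristic equation r² - 8r + 20 = 0 has discriminant (-8)² - 4·(20) = -16 < 0, so r = 4 ± 2i.
Hence f_h = C1*cos(2*x)*exp(4*x) + C2*exp(4*x)*sin(2*x).
Try f_p = A*exp(5*x). Substituting into the equation and dividing by exp(5*x) gives A = -6/5, so f_p = -6*exp(5*x)/5.
General solution: f = -6*exp(5*x)/5 + C1*cos(2*x)*exp(4*x) + C2*exp(4*x)*sin(2*x).
Apply the initial conditions: f(0) = -6/5 + C1 = -2 and f'(0) = -6 + 2*C2 + 4*C1 = -4. Solving gives C1 = -4/5, C2 = 13/5.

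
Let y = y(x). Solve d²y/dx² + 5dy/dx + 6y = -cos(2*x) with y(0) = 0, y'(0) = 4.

y = -55*exp(-3*x)/13 - 5*sin(2*x)/52 - cos(2*x)/52 + 17*exp(-2*x)/4

Characteristic equation r² + 5r + 6 = 0 factors as (r + 2)(r + 3) = 0, so r = -2, -3.
Hence y_h = C1*exp(-2*x) + C2*exp(-3*x).
Try y_p = A*cos(2*x) + B*sin(2*x). Substituting and equating the coefficients of cos(2x) and sin(2x) gives A = -1/52, B = -5/52, so y_p = -5*sin(2*x)/52 - cos(2*x)/52.
General solution: y = -5*sin(2*x)/52 - cos(2*x)/52 + C1*exp(-2*x) + C2*exp(-3*x).
Apply the initial conditions: y(0) = -1/52 + C1 + C2 = 0 and y'(0) = -5/26 - 3*C2 - 2*C1 = 4. Solving gives C1 = 17/4, C2 = -55/13.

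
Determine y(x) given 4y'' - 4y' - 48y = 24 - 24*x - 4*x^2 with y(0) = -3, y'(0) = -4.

y = -455/864 - 381*exp(4*x)/224 - 146*exp(-3*x)/189 + x**2/12 + 35*x/72

Divide through by 4: y'' - y' - 12y = 6 - x^2 - 6*x.
Characteristic equation r² - r - 12 = 0 factors as (r + 3)(r - 4) = 0, so r = -3, 4.
Hence y_h = C1*exp(-3*x) + C2*exp(4*x).
For the particular solution try y_p = A0 + A1*x + A2*x^2. Substituting and matching coefficients of each power of x gives A0 = -455/864, A1 = 35/72, A2 = 1/12, so y_p = -455/864 + x^2/12 + 35*x/72.
General solution: y = -455/864 + x^2/12 + 35*x/72 + C1*exp(-3*x) + C2*exp(4*x).
Apply the initial conditions: y(0) = -455/864 + C1 + C2 = -3 and y'(0) = 35/72 - 3*C1 + 4*C2 = -4. Solving gives C1 = -146/189, C2 = -381/224.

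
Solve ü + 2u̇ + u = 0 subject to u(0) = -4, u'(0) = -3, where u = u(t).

u = -4*exp(-t) - 7*t*exp(-t)

Characteristic equation r² + 2r + 1 = 0 has discriminant (2)² - 4·(1) = 0, so r = -1 is a repeated root.
Hence u_h = (C1 + C2*t)*exp(-t).
Apply the initial conditions: u(0) = C1 = -4 and u'(0) = C2 - C1 = -3. Solving gives C1 = -4, C2 = -7.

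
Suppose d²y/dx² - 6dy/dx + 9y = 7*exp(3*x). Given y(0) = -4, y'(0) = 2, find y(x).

Characteristic equation r² - 6r + 9 = 0 has discriminant (-6)² - 4·(9) = 0, so r = 3 is a repeated root.
Hence y_h = (C1 + C2*x)*exp(3*x).
Since exp(3*x) solves the homogeneous equation (r = 3 is a root of multiplicity 2), multiply the trial by x^2. Try y_p = A*x^2*exp(3*x). Substituting into the equation and dividing by exp(3*x) gives A = 7/2, so y_p = 7*x^2*exp(3*x)/2.
General solution: y = C1*exp(3*x) + 7*x^2*exp(3*x)/2 + C2*x*exp(3*x).
Apply the initial conditions: y(0) = C1 = -4 and y'(0) = C2 + 3*C1 = 2. Solving gives C1 = -4, C2 = 14.

y = -4*exp(3*x) + 14*x*exp(3*x) + 7*x**2*exp(3*x)/2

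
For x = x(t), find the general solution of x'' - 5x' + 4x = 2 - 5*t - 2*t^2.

Characteristic equation r² - 5r + 4 = 0 factors as (r - 4)(r - 1) = 0, so r = 4, 1.
Hence x_h = C1*exp(4*t) + C2*exp(t).
For the particular solution try x_p = A0 + A1*t + A2*t^2. Substituting and matching coefficients of each power of t gives A0 = -19/8, A1 = -5/2, A2 = -1/2, so x_p = -19/8 - 5*t/2 - t^2/2.

x = -19/8 - 5*t/2 - t**2/2 + C1*exp(4*t) + C2*exp(t)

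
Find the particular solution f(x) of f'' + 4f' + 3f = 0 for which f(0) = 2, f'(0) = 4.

f = -3*exp(-3*x) + 5*exp(-x)

Characteristic equation r² + 4r + 3 = 0 factors as (r + 1)(r + 3) = 0, so r = -1, -3.
Hence f_h = C1*exp(-x) + C2*exp(-3*x).
Apply the initial conditions: f(0) = C1 + C2 = 2 and f'(0) = -C1 - 3*C2 = 4. Solving gives C1 = 5, C2 = -3.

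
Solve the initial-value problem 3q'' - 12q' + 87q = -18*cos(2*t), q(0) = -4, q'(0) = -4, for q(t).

q = -150*cos(2*t)/689 + 48*sin(2*t)/689 - 2606*cos(5*t)*exp(2*t)/689 + 472*exp(2*t)*sin(5*t)/689

Divide through by 3: q'' - 4q' + 29q = -6*cos(2*t).
Characteristic equation r² - 4r + 29 = 0 has discriminant (-4)² - 4·(29) = -100 < 0, so r = 2 ± 5i.
Hence q_h = C1*cos(5*t)*exp(2*t) + C2*exp(2*t)*sin(5*t).
Try q_p = A*cos(2*t) + B*sin(2*t). Substituting and equating the coefficients of cos(2t) and sin(2t) gives A = -150/689, B = 48/689, so q_p = -150*cos(2*t)/689 + 48*sin(2*t)/689.
General solution: q = -150*cos(2*t)/689 + 48*sin(2*t)/689 + C1*cos(5*t)*exp(2*t) + C2*exp(2*t)*sin(5*t).
Apply the initial conditions: q(0) = -150/689 + C1 = -4 and q'(0) = 96/689 + 2*C1 + 5*C2 = -4. Solving gives C1 = -2606/689, C2 = 472/689.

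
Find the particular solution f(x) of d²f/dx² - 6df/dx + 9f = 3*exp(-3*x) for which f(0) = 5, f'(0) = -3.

Characteristic equation r² - 6r + 9 = 0 has discriminant (-6)² - 4·(9) = 0, so r = 3 is a repeated root.
Hence f_h = (C1 + C2*x)*exp(3*x).
Try f_p = A*exp(-3*x). Substituting into the equation and dividing by exp(-3*x) gives A = 1/12, so f_p = exp(-3*x)/12.
General solution: f = exp(-3*x)/12 + C1*exp(3*x) + C2*x*exp(3*x).
Apply the initial conditions: f(0) = 1/12 + C1 = 5 and f'(0) = -1/4 + C2 + 3*C1 = -3. Solving gives C1 = 59/12, C2 = -35/2.

f = exp(-3*x)/12 + 59*exp(3*x)/12 - 35*x*exp(3*x)/2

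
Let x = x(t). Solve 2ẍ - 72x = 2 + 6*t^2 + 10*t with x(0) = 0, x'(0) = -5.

x = -7/216 - 7*exp(6*t)/18 - 5*t/36 - t**2/12 + 91*exp(-6*t)/216

Divide through by 2: x'' - 36x = 1 + 3*t^2 + 5*t.
Characteristic equation r² - 36 = 0 factors as (r + 6)(r - 6) = 0, so r = -6, 6.
Hence x_h = C1*exp(-6*t) + C2*exp(6*t).
For the particular solution try x_p = A0 + A1*t + A2*t^2. Substituting and matching coefficients of each power of t gives A0 = -7/216, A1 = -5/36, A2 = -1/12, so x_p = -7/216 - 5*t/36 - t^2/12.
General solution: x = -7/216 - 5*t/36 - t^2/12 + C1*exp(-6*t) + C2*exp(6*t).
Apply the initial conditions: x(0) = -7/216 + C1 + C2 = 0 and x'(0) = -5/36 - 6*C1 + 6*C2 = -5. Solving gives C1 = 91/216, C2 = -7/18.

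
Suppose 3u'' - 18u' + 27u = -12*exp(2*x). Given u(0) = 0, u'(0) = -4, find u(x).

Divide through by 3: u'' - 6u' + 9u = -4*exp(2*x).
Characteristic equation r² - 6r + 9 = 0 has discriminant (-6)² - 4·(9) = 0, so r = 3 is a repeated root.
Hence u_h = (C1 + C2*x)*exp(3*x).
Try u_p = A*exp(2*x). Substituting into the equation and dividing by exp(2*x) gives A = -4, so u_p = -4*exp(2*x).
General solution: u = -4*exp(2*x) + C1*exp(3*x) + C2*x*exp(3*x).
Apply the initial conditions: u(0) = -4 + C1 = 0 and u'(0) = -8 + C2 + 3*C1 = -4. Solving gives C1 = 4, C2 = -8.

u = -4*exp(2*x) + 4*exp(3*x) - 8*x*exp(3*x)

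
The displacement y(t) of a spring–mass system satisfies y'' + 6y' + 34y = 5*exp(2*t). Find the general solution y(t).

y = exp(2*t)/10 + C1*cos(5*t)*exp(-3*t) + C2*exp(-3*t)*sin(5*t)

Characteristic equation r² + 6r + 34 = 0 has discriminant (6)² - 4·(34) = -100 < 0, so r = -3 ± 5i.
Hence y_h = C1*cos(5*t)*exp(-3*t) + C2*exp(-3*t)*sin(5*t).
Try y_p = A*exp(2*t). Substituting into the equation and dividing by exp(2*t) gives A = 1/10, so y_p = exp(2*t)/10.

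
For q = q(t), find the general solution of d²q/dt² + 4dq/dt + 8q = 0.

Characteristic equation r² + 4r + 8 = 0 has discriminant (4)² - 4·(8) = -16 < 0, so r = -2 ± 2i.
Hence q_h = C1*cos(2*t)*exp(-2*t) + C2*exp(-2*t)*sin(2*t).

q = C1*cos(2*t)*exp(-2*t) + C2*exp(-2*t)*sin(2*t)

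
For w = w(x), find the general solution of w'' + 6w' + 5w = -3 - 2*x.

Characteristic equation r² + 6r + 5 = 0 factors as (r + 1)(r + 5) = 0, so r = -1, -5.
Hence w_h = C1*exp(-x) + C2*exp(-5*x).
For the particular solution try w_p = A0 + A1*x. Substituting and matching coefficients of each power of x gives A0 = -3/25, A1 = -2/5, so w_p = -3/25 - 2*x/5.

w = -3/25 - 2*x/5 + C1*exp(-x) + C2*exp(-5*x)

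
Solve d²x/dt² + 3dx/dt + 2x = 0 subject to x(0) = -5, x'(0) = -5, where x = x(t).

x = -15*exp(-t) + 10*exp(-2*t)

Characteristic equation r² + 3r + 2 = 0 factors as (r + 2)(r + 1) = 0, so r = -2, -1.
Hence x_h = C1*exp(-2*t) + C2*exp(-t).
Apply the initial conditions: x(0) = C1 + C2 = -5 and x'(0) = -C2 - 2*C1 = -5. Solving gives C1 = 10, C2 = -15.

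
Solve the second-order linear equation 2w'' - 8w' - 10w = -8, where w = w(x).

w = 4/5 + C1*exp(-x) + C2*exp(5*x)

Divide through by 2: w'' - 4w' - 5w = -4.
Characteristic equation r² - 4r - 5 = 0 factors as (r + 1)(r - 5) = 0, so r = -1, 5.
Hence w_h = C1*exp(-x) + C2*exp(5*x).
For the particular solution try w_p = A0. Substituting and matching coefficients of each power of x gives A0 = 4/5, so w_p = 4/5.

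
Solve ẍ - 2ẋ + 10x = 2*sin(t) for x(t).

Characteristic equation r² - 2r + 10 = 0 has discriminant (-2)² - 4·(10) = -36 < 0, so r = 1 ± 3i.
Hence x_h = C1*cos(3*t)*exp(t) + C2*exp(t)*sin(3*t).
Try x_p = A*cos(t) + B*sin(t). Substituting and equating the coefficients of cos(t) and sin(t) gives A = 4/85, B = 18/85, so x_p = 4*cos(t)/85 + 18*sin(t)/85.

x = 4*cos(t)/85 + 18*sin(t)/85 + C1*cos(3*t)*exp(t) + C2*exp(t)*sin(3*t)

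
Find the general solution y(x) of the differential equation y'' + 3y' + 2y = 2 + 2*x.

y = -1/2 + x + C1*exp(-x) + C2*exp(-2*x)

Characteristic equation r² + 3r + 2 = 0 factors as (r + 1)(r + 2) = 0, so r = -1, -2.
Hence y_h = C1*exp(-x) + C2*exp(-2*x).
For the particular solution try y_p = A0 + A1*x. Substituting and matching coefficients of each power of x gives A0 = -1/2, A1 = 1, so y_p = -1/2 + x.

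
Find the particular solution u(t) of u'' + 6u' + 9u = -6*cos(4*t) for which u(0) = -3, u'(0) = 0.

u = -1917*exp(-3*t)/625 - 144*sin(4*t)/625 + 42*cos(4*t)/625 - 207*t*exp(-3*t)/25

Characteristic equation r² + 6r + 9 = 0 has discriminant (6)² - 4·(9) = 0, so r = -3 is a repeated root.
Hence u_h = (C1 + C2*t)*exp(-3*t).
Try u_p = A*cos(4*t) + B*sin(4*t). Substituting and equating the coefficients of cos(4t) and sin(4t) gives A = 42/625, B = -144/625, so u_p = -144*sin(4*t)/625 + 42*cos(4*t)/625.
General solution: u = -144*sin(4*t)/625 + 42*cos(4*t)/625 + C1*exp(-3*t) + C2*t*exp(-3*t).
Apply the initial conditions: u(0) = 42/625 + C1 = -3 and u'(0) = -576/625 + C2 - 3*C1 = 0. Solving gives C1 = -1917/625, C2 = -207/25.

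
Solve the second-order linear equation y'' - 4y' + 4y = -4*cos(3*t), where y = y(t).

Characteristic equation r² - 4r + 4 = 0 has discriminant (-4)² - 4·(4) = 0, so r = 2 is a repeated root.
Hence y_h = (C1 + C2*t)*exp(2*t).
Try y_p = A*cos(3*t) + B*sin(3*t). Substituting and equating the coefficients of cos(3t) and sin(3t) gives A = 20/169, B = 48/169, so y_p = 20*cos(3*t)/169 + 48*sin(3*t)/169.

y = 20*cos(3*t)/169 + 48*sin(3*t)/169 + C1*exp(2*t) + C2*t*exp(2*t)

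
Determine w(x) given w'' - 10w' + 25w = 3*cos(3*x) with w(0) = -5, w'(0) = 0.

Characteristic equation r² - 10r + 25 = 0 has discriminant (-10)² - 4·(25) = 0, so r = 5 is a repeated root.
Hence w_h = (C1 + C2*x)*exp(5*x).
Try w_p = A*cos(3*x) + B*sin(3*x). Substituting and equating the coefficients of cos(3x) and sin(3x) gives A = 12/289, B = -45/578, so w_p = -45*sin(3*x)/578 + 12*cos(3*x)/289.
General solution: w = -45*sin(3*x)/578 + 12*cos(3*x)/289 + C1*exp(5*x) + C2*x*exp(5*x).
Apply the initial conditions: w(0) = 12/289 + C1 = -5 and w'(0) = -135/578 + C2 + 5*C1 = 0. Solving gives C1 = -1457/289, C2 = 865/34.

w = -1457*exp(5*x)/289 - 45*sin(3*x)/578 + 12*cos(3*x)/289 + 865*x*exp(5*x)/34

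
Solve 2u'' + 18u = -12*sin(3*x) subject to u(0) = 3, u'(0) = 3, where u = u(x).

Divide through by 2: u'' + 9u = -6*sin(3*x).
Characteristic equation r² + 9 = 0 has discriminant (0)² - 4·(9) = -36 < 0, so r = ± 3i.
Hence u_h = C1*cos(3*x) + C2*sin(3*x).
Since ±3i are characteristic roots, multiply the trial by x. Try u_p = x*(A*cos(3*x) + B*sin(3*x)). Substituting and equating the coefficients of cos(3x) and sin(3x) gives A = 1, B = 0, so u_p = x*cos(3*x).
General solution: u = C1*cos(3*x) + C2*sin(3*x) + x*cos(3*x).
Apply the initial conditions: u(0) = C1 = 3 and u'(0) = 1 + 3*C2 = 3. Solving gives C1 = 3, C2 = 2/3.

u = 3*cos(3*x) + 2*sin(3*x)/3 + x*cos(3*x)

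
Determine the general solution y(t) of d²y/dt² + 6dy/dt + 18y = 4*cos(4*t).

Characteristic equation r² + 6r + 18 = 0 has discriminant (6)² - 4·(18) = -36 < 0, so r = -3 ± 3i.
Hence y_h = C1*cos(3*t)*exp(-3*t) + C2*exp(-3*t)*sin(3*t).
Try y_p = A*cos(4*t) + B*sin(4*t). Substituting and equating the coefficients of cos(4t) and sin(4t) gives A = 2/145, B = 24/145, so y_p = 2*cos(4*t)/145 + 24*sin(4*t)/145.

y = 2*cos(4*t)/145 + 24*sin(4*t)/145 + C1*cos(3*t)*exp(-3*t) + C2*exp(-3*t)*sin(3*t)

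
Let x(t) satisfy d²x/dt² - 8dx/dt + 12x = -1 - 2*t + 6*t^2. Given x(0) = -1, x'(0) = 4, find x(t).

x = 1/6 + t/2 + t**2/2 - 21*exp(2*t)/8 + 35*exp(6*t)/24

Characteristic equation r² - 8r + 12 = 0 factors as (r - 2)(r - 6) = 0, so r = 2, 6.
Hence x_h = C1*exp(2*t) + C2*exp(6*t).
For the particular solution try x_p = A0 + A1*t + A2*t^2. Substituting and matching coefficients of each power of t gives A0 = 1/6, A1 = 1/2, A2 = 1/2, so x_p = 1/6 + t/2 + t^2/2.
General solution: x = 1/6 + t/2 + t^2/2 + C1*exp(2*t) + C2*exp(6*t).
Apply the initial conditions: x(0) = 1/6 + C1 + C2 = -1 and x'(0) = 1/2 + 2*C1 + 6*C2 = 4. Solving gives C1 = -21/8, C2 = 35/24.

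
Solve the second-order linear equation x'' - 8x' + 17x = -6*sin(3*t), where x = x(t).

x = -9*cos(3*t)/40 - 3*sin(3*t)/40 + C1*cos(t)*exp(4*t) + C2*exp(4*t)*sin(t)

Characteristic equation r² - 8r + 17 = 0 has discriminant (-8)² - 4·(17) = -4 < 0, so r = 4 ± i.
Hence x_h = C1*cos(t)*exp(4*t) + C2*exp(4*t)*sin(t).
Try x_p = A*cos(3*t) + B*sin(3*t). Substituting and equating the coefficients of cos(3t) and sin(3t) gives A = -9/40, B = -3/40, so x_p = -9*cos(3*t)/40 - 3*sin(3*t)/40.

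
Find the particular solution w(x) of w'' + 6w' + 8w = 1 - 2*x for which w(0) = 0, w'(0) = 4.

w = 5/16 - 29*exp(-4*x)/16 - x/4 + 3*exp(-2*x)/2

Characteristic equation r² + 6r + 8 = 0 factors as (r + 4)(r + 2) = 0, so r = -4, -2.
Hence w_h = C1*exp(-4*x) + C2*exp(-2*x).
For the particular solution try w_p = A0 + A1*x. Substituting and matching coefficients of each power of x gives A0 = 5/16, A1 = -1/4, so w_p = 5/16 - x/4.
General solution: w = 5/16 - x/4 + C1*exp(-4*x) + C2*exp(-2*x).
Apply the initial conditions: w(0) = 5/16 + C1 + C2 = 0 and w'(0) = -1/4 - 4*C1 - 2*C2 = 4. Solving gives C1 = -29/16, C2 = 3/2.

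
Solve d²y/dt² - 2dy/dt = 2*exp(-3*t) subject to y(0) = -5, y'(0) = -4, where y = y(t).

Characteristic equation r² - 2r = 0 factors as (r - 2)r = 0, so r = 2, 0.
Hence y_h = C1*exp(2*t) + C2.
Try y_p = A*exp(-3*t). Substituting into the equation and dividing by exp(-3*t) gives A = 2/15, so y_p = 2*exp(-3*t)/15.
General solution: y = C2 + 2*exp(-3*t)/15 + C1*exp(2*t).
Apply the initial conditions: y(0) = 2/15 + C1 + C2 = -5 and y'(0) = -2/5 + 2*C1 = -4. Solving gives C1 = -9/5, C2 = -10/3.

y = -10/3 - 9*exp(2*t)/5 + 2*exp(-3*t)/15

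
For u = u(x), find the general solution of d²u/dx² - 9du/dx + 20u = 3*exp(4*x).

u = C1*exp(5*x) + C2*exp(4*x) - 3*x*exp(4*x)

Characteristic equation r² - 9r + 20 = 0 factors as (r - 5)(r - 4) = 0, so r = 5, 4.
Hence u_h = C1*exp(5*x) + C2*exp(4*x).
Since exp(4*x) solves the homogeneous equation (r = 4 is a root of multiplicity 1), multiply the trial by x. Try u_p = A*x*exp(4*x). Substituting into the equation and dividing by exp(4*x) gives A = -3, so u_p = -3*x*exp(4*x).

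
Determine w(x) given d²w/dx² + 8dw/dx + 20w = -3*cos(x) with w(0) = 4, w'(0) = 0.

Characteristic equation r² + 8r + 20 = 0 has discriminant (8)² - 4·(20) = -16 < 0, so r = -4 ± 2i.
Hence w_h = C1*cos(2*x)*exp(-4*x) + C2*exp(-4*x)*sin(2*x).
Try w_p = A*cos(x) + B*sin(x). Substituting and equating the coefficients of cos(x) and sin(x) gives A = -57/425, B = -24/425, so w_p = -57*cos(x)/425 - 24*sin(x)/425.
General solution: w = -57*cos(x)/425 - 24*sin(x)/425 + C1*cos(2*x)*exp(-4*x) + C2*exp(-4*x)*sin(2*x).
Apply the initial conditions: w(0) = -57/425 + C1 = 4 and w'(0) = -24/425 - 4*C1 + 2*C2 = 0. Solving gives C1 = 1757/425, C2 = 3526/425.

w = -57*cos(x)/425 - 24*sin(x)/425 + 1757*cos(2*x)*exp(-4*x)/425 + 3526*exp(-4*x)*sin(2*x)/425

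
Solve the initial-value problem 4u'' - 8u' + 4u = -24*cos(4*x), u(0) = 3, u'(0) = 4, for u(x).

u = 48*sin(4*x)/289 + 90*cos(4*x)/289 + 777*exp(x)/289 + 11*x*exp(x)/17

Divide through by 4: u'' - 2u' + u = -6*cos(4*x).
Characteristic equation r² - 2r + 1 = 0 has discriminant (-2)² - 4·(1) = 0, so r = 1 is a repeated root.
Hence u_h = (C1 + C2*x)*exp(x).
Try u_p = A*cos(4*x) + B*sin(4*x). Substituting and equating the coefficients of cos(4x) and sin(4x) gives A = 90/289, B = 48/289, so u_p = 48*sin(4*x)/289 + 90*cos(4*x)/289.
General solution: u = 48*sin(4*x)/289 + 90*cos(4*x)/289 + C1*exp(x) + C2*x*exp(x).
Apply the initial conditions: u(0) = 90/289 + C1 = 3 and u'(0) = 192/289 + C1 + C2 = 4. Solving gives C1 = 777/289, C2 = 11/17.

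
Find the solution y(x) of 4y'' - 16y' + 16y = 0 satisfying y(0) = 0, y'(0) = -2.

Divide through by 4: y'' - 4y' + 4y = 0.
Characteristic equation r² - 4r + 4 = 0 has discriminant (-4)² - 4·(4) = 0, so r = 2 is a repeated root.
Hence y_h = (C1 + C2*x)*exp(2*x).
Apply the initial conditions: y(0) = C1 = 0 and y'(0) = C2 + 2*C1 = -2. Solving gives C1 = 0, C2 = -2.

y = -2*x*exp(2*x)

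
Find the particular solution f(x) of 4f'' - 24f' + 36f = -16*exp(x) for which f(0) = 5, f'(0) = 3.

Divide through by 4: f'' - 6f' + 9f = -4*exp(x).
Characteristic equation r² - 6r + 9 = 0 has discriminant (-6)² - 4·(9) = 0, so r = 3 is a repeated root.
Hence f_h = (C1 + C2*x)*exp(3*x).
Try f_p = A*exp(x). Substituting into the equation and dividing by exp(x) gives A = -1, so f_p = -exp(x).
General solution: f = -exp(x) + C1*exp(3*x) + C2*x*exp(3*x).
Apply the initial conditions: f(0) = -1 + C1 = 5 and f'(0) = -1 + C2 + 3*C1 = 3. Solving gives C1 = 6, C2 = -14.

f = -exp(x) + 6*exp(3*x) - 14*x*exp(3*x)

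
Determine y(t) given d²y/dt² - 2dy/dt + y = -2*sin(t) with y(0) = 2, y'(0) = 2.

y = -cos(t) + 3*exp(t) - t*exp(t)

Characteristic equation r² - 2r + 1 = 0 has discriminant (-2)² - 4·(1) = 0, so r = 1 is a repeated root.
Hence y_h = (C1 + C2*t)*exp(t).
Try y_p = A*cos(t) + B*sin(t). Substituting and equating the coefficients of cos(t) and sin(t) gives A = -1, B = 0, so y_p = -cos(t).
General solution: y = -cos(t) + C1*exp(t) + C2*t*exp(t).
Apply the initial conditions: y(0) = -1 + C1 = 2 and y'(0) = C1 + C2 = 2. Solving gives C1 = 3, C2 = -1.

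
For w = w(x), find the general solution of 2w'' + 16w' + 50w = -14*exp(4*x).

w = -7*exp(4*x)/73 + C1*cos(3*x)*exp(-4*x) + C2*exp(-4*x)*sin(3*x)

Divide through by 2: w'' + 8w' + 25w = -7*exp(4*x).
Characteristic equation r² + 8r + 25 = 0 has discriminant (8)² - 4·(25) = -36 < 0, so r = -4 ± 3i.
Hence w_h = C1*cos(3*x)*exp(-4*x) + C2*exp(-4*x)*sin(3*x).
Try w_p = A*exp(4*x). Substituting into the equation and dividing by exp(4*x) gives A = -7/73, so w_p = -7*exp(4*x)/73.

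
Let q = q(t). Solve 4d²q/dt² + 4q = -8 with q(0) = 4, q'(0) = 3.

Divide through by 4: q'' + q = -2.
Characteristic equation r² + 1 = 0 has discriminant (0)² - 4·(1) = -4 < 0, so r = ± i.
Hence q_h = C1*cos(t) + C2*sin(t).
For the particular solution try q_p = A0. Substituting and matching coefficients of each power of t gives A0 = -2, so q_p = -2.
General solution: q = -2 + C1*cos(t) + C2*sin(t).
Apply the initial conditions: q(0) = -2 + C1 = 4 and q'(0) = C2 = 3. Solving gives C1 = 6, C2 = 3.

q = -2 + 3*sin(t) + 6*cos(t)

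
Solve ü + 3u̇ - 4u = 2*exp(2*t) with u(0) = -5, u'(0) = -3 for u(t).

Characteristic equation r² + 3r - 4 = 0 factors as (r - 1)(r + 4) = 0, so r = 1, -4.
Hence u_h = C1*exp(t) + C2*exp(-4*t).
Try u_p = A*exp(2*t). Substituting into the equation and dividing by exp(2*t) gives A = 1/3, so u_p = exp(2*t)/3.
General solution: u = exp(2*t)/3 + C1*exp(t) + C2*exp(-4*t).
Apply the initial conditions: u(0) = 1/3 + C1 + C2 = -5 and u'(0) = 2/3 + C1 - 4*C2 = -3. Solving gives C1 = -5, C2 = -1/3.

u = -5*exp(t) - exp(-4*t)/3 + exp(2*t)/3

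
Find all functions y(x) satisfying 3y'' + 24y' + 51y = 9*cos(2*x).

y = 39*cos(2*x)/425 + 48*sin(2*x)/425 + C1*cos(x)*exp(-4*x) + C2*exp(-4*x)*sin(x)

Divide through by 3: y'' + 8y' + 17y = 3*cos(2*x).
Characteristic equation r² + 8r + 17 = 0 has discriminant (8)² - 4·(17) = -4 < 0, so r = -4 ± i.
Hence y_h = C1*cos(x)*exp(-4*x) + C2*exp(-4*x)*sin(x).
Try y_p = A*cos(2*x) + B*sin(2*x). Substituting and equating the coefficients of cos(2x) and sin(2x) gives A = 39/425, B = 48/425, so y_p = 39*cos(2*x)/425 + 48*sin(2*x)/425.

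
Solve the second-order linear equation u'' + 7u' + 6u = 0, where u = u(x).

Characteristic equation r² + 7r + 6 = 0 factors as (r + 6)(r + 1) = 0, so r = -6, -1.
Hence u_h = C1*exp(-6*x) + C2*exp(-x).

u = C1*exp(-6*x) + C2*exp(-x)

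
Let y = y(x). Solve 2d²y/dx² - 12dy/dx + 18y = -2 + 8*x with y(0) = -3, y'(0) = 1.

y = 5/27 - 86*exp(3*x)/27 + 4*x/9 + 91*x*exp(3*x)/9

Divide through by 2: y'' - 6y' + 9y = -1 + 4*x.
Characteristic equation r² - 6r + 9 = 0 has discriminant (-6)² - 4·(9) = 0, so r = 3 is a repeated root.
Hence y_h = (C1 + C2*x)*exp(3*x).
For the particular solution try y_p = A0 + A1*x. Substituting and matching coefficients of each power of x gives A0 = 5/27, A1 = 4/9, so y_p = 5/27 + 4*x/9.
General solution: y = 5/27 + 4*x/9 + C1*exp(3*x) + C2*x*exp(3*x).
Apply the initial conditions: y(0) = 5/27 + C1 = -3 and y'(0) = 4/9 + C2 + 3*C1 = 1. Solving gives C1 = -86/27, C2 = 91/9.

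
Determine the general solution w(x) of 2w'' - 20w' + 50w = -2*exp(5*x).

w = C1*exp(5*x) - x**2*exp(5*x)/2 + C2*x*exp(5*x)

Divide through by 2: w'' - 10w' + 25w = -exp(5*x).
Characteristic equation r² - 10r + 25 = 0 has discriminant (-10)² - 4·(25) = 0, so r = 5 is a repeated root.
Hence w_h = (C1 + C2*x)*exp(5*x).
Since exp(5*x) solves the homogeneous equation (r = 5 is a root of multiplicity 2), multiply the trial by x^2. Try w_p = A*x^2*exp(5*x). Substituting into the equation and dividing by exp(5*x) gives A = -1/2, so w_p = -x^2*exp(5*x)/2.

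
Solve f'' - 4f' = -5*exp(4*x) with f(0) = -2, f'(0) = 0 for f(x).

f = -37/16 + 5*exp(4*x)/16 - 5*x*exp(4*x)/4

Characteristic equation r² - 4r = 0 factors as (r - 4)r = 0, so r = 4, 0.
Hence f_h = C1*exp(4*x) + C2.
Since exp(4*x) solves the homogeneous equation (r = 4 is a root of multiplicity 1), multiply the trial by x. Try f_p = A*x*exp(4*x). Substituting into the equation and dividing by exp(4*x) gives A = -5/4, so f_p = -5*x*exp(4*x)/4.
General solution: f = C2 + C1*exp(4*x) - 5*x*exp(4*x)/4.
Apply the initial conditions: f(0) = C1 + C2 = -2 and f'(0) = -5/4 + 4*C1 = 0. Solving gives C1 = 5/16, C2 = -37/16.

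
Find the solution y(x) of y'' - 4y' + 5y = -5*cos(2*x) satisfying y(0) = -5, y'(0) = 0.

y = -cos(2*x)/13 + 8*sin(2*x)/13 - 64*cos(x)*exp(2*x)/13 + 112*exp(2*x)*sin(x)/13

Characteristic equation r² - 4r + 5 = 0 has discriminant (-4)² - 4·(5) = -4 < 0, so r = 2 ± i.
Hence y_h = C1*cos(x)*exp(2*x) + C2*exp(2*x)*sin(x).
Try y_p = A*cos(2*x) + B*sin(2*x). Substituting and equating the coefficients of cos(2x) and sin(2x) gives A = -1/13, B = 8/13, so y_p = -cos(2*x)/13 + 8*sin(2*x)/13.
General solution: y = -cos(2*x)/13 + 8*sin(2*x)/13 + C1*cos(x)*exp(2*x) + C2*exp(2*x)*sin(x).
Apply the initial conditions: y(0) = -1/13 + C1 = -5 and y'(0) = 16/13 + C2 + 2*C1 = 0. Solving gives C1 = -64/13, C2 = 112/13.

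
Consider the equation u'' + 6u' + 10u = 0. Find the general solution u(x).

u = C1*cos(x)*exp(-3*x) + C2*exp(-3*x)*sin(x)

Characteristic equation r² + 6r + 10 = 0 has discriminant (6)² - 4·(10) = -4 < 0, so r = -3 ± i.
Hence u_h = C1*cos(x)*exp(-3*x) + C2*exp(-3*x)*sin(x).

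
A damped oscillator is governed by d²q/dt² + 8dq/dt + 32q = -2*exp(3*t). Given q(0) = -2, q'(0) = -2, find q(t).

q = -2*exp(3*t)/65 - 159*exp(-4*t)*sin(4*t)/65 - 128*cos(4*t)*exp(-4*t)/65

Characteristic equation r² + 8r + 32 = 0 has discriminant (8)² - 4·(32) = -64 < 0, so r = -4 ± 4i.
Hence q_h = C1*cos(4*t)*exp(-4*t) + C2*exp(-4*t)*sin(4*t).
Try q_p = A*exp(3*t). Substituting into the equation and dividing by exp(3*t) gives A = -2/65, so q_p = -2*exp(3*t)/65.
General solution: q = -2*exp(3*t)/65 + C1*cos(4*t)*exp(-4*t) + C2*exp(-4*t)*sin(4*t).
Apply the initial conditions: q(0) = -2/65 + C1 = -2 and q'(0) = -6/65 - 4*C1 + 4*C2 = -2. Solving gives C1 = -128/65, C2 = -159/65.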